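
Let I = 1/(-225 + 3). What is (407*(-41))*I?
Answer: 451/6 ≈ 75.167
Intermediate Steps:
I = -1/222 (I = 1/(-222) = -1/222 ≈ -0.0045045)
(407*(-41))*I = (407*(-41))*(-1/222) = -16687*(-1/222) = 451/6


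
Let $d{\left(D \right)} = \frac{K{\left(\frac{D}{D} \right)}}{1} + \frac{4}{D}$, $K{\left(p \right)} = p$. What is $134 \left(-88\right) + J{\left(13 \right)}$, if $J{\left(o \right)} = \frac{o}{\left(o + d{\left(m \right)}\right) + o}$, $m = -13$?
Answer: $- \frac{4091655}{347} \approx -11792.0$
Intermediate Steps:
$d{\left(D \right)} = 1 + \frac{4}{D}$ ($d{\left(D \right)} = \frac{D \frac{1}{D}}{1} + \frac{4}{D} = 1 \cdot 1 + \frac{4}{D} = 1 + \frac{4}{D}$)
$J{\left(o \right)} = \frac{o}{\frac{9}{13} + 2 o}$ ($J{\left(o \right)} = \frac{o}{\left(o + \frac{4 - 13}{-13}\right) + o} = \frac{o}{\left(o - - \frac{9}{13}\right) + o} = \frac{o}{\left(o + \frac{9}{13}\right) + o} = \frac{o}{\left(\frac{9}{13} + o\right) + o} = \frac{o}{\frac{9}{13} + 2 o}$)
$134 \left(-88\right) + J{\left(13 \right)} = 134 \left(-88\right) + 13 \cdot 13 \frac{1}{9 + 26 \cdot 13} = -11792 + 13 \cdot 13 \frac{1}{9 + 338} = -11792 + 13 \cdot 13 \cdot \frac{1}{347} = -11792 + \frac{169}{347} = - \frac{4091655}{347}$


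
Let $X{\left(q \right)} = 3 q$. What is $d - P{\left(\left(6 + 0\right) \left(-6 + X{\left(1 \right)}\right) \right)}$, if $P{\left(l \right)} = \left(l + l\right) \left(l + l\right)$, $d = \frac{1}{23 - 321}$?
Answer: $- \frac{386209}{298} \approx -1296.0$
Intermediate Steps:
$d = - \frac{1}{298}$ ($d = \frac{1}{-298} = - \frac{1}{298} \approx -0.0033557$)
$P{\left(l \right)} = 4 l^{2}$ ($P{\left(l \right)} = 2 l 2 l = 4 l^{2}$)
$d - P{\left(\left(6 + 0\right) \left(-6 + X{\left(1 \right)}\right) \right)} = - \frac{1}{298} - 4 \left(\left(6 + 0\right) \left(-6 + 3 \cdot 1\right)\right)^{2} = - \frac{1}{298} - 4 \left(6 \left(-6 + 3\right)\right)^{2} = - \frac{1}{298} - 4 \left(6 \left(-3\right)\right)^{2} = - \frac{1}{298} - 4 \left(-18\right)^{2} = - \frac{1}{298} - 4 \cdot 324 = - \frac{1}{298} - 1296 = - \frac{386209}{298}$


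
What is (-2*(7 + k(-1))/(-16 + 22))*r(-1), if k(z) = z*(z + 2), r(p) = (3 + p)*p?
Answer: 4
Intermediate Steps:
r(p) = p*(3 + p)
k(z) = z*(2 + z)
(-2*(7 + k(-1))/(-16 + 22))*r(-1) = (-2*(7 - (2 - 1))/(-16 + 22))*(-(3 - 1)) = (-2*(7 - 1*1)/6)*(-1*2) = -2*(7 - 1)/6*(-2) = -12/6*(-2) = -2*1*(-2) = -2*(-2) = 4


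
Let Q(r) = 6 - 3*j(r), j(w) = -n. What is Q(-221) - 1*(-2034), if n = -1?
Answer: 2037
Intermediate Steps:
j(w) = 1 (j(w) = -1*(-1) = 1)
Q(r) = 3 (Q(r) = 6 - 3*1 = 6 - 3 = 3)
Q(-221) - 1*(-2034) = 3 - 1*(-2034) = 3 + 2034 = 2037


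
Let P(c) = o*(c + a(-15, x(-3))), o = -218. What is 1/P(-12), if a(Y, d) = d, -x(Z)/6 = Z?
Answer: -1/1308 ≈ -0.00076453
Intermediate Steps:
x(Z) = -6*Z
P(c) = -3924 - 218*c (P(c) = -218*(c - 6*(-3)) = -218*(c + 18) = -218*(18 + c) = -3924 - 218*c)
1/P(-12) = 1/(-3924 - 218*(-12)) = 1/(-3924 + 2616) = 1/(-1308) = -1/1308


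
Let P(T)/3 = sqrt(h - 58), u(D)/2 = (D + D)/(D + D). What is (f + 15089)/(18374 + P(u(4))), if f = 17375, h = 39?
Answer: 596493536/337604047 - 97392*I*sqrt(19)/337604047 ≈ 1.7668 - 0.0012575*I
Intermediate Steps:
u(D) = 2 (u(D) = 2*((D + D)/(D + D)) = 2*((2*D)/((2*D))) = 2*((2*D)*(1/(2*D))) = 2*1 = 2)
P(T) = 3*I*sqrt(19) (P(T) = 3*sqrt(39 - 58) = 3*sqrt(-19) = 3*(I*sqrt(19)) = 3*I*sqrt(19))
(f + 15089)/(18374 + P(u(4))) = (17375 + 15089)/(18374 + 3*I*sqrt(19)) = 32464/(18374 + 3*I*sqrt(19))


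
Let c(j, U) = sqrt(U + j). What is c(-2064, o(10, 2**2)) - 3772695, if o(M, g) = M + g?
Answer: -3772695 + 5*I*sqrt(82) ≈ -3.7727e+6 + 45.277*I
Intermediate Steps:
c(-2064, o(10, 2**2)) - 3772695 = sqrt((10 + 2**2) - 2064) - 3772695 = sqrt((10 + 4) - 2064) - 3772695 = sqrt(14 - 2064) - 3772695 = sqrt(-2050) - 3772695 = 5*I*sqrt(82) - 3772695 = -3772695 + 5*I*sqrt(82)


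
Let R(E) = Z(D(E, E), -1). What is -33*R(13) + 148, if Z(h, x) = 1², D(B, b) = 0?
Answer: 115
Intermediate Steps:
Z(h, x) = 1
R(E) = 1
-33*R(13) + 148 = -33*1 + 148 = -33 + 148 = 115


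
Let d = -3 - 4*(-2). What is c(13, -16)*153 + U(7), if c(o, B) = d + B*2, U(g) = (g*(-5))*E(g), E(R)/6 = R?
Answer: -5601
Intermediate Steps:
d = 5 (d = -3 + 8 = 5)
E(R) = 6*R
U(g) = -30*g**2 (U(g) = (g*(-5))*(6*g) = (-5*g)*(6*g) = -30*g**2)
c(o, B) = 5 + 2*B (c(o, B) = 5 + B*2 = 5 + 2*B)
c(13, -16)*153 + U(7) = (5 + 2*(-16))*153 - 30*7**2 = (5 - 32)*153 - 30*49 = -27*153 - 1470 = -4131 - 1470 = -5601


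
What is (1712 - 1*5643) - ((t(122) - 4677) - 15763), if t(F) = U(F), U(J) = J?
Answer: 16387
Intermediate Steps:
t(F) = F
(1712 - 1*5643) - ((t(122) - 4677) - 15763) = (1712 - 1*5643) - ((122 - 4677) - 15763) = (1712 - 5643) - (-4555 - 15763) = -3931 - 1*(-20318) = -3931 + 20318 = 16387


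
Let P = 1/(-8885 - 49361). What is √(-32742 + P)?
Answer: I*√111080395185118/58246 ≈ 180.95*I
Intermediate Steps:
P = -1/58246 (P = 1/(-58246) = -1/58246 ≈ -1.7169e-5)
√(-32742 + P) = √(-32742 - 1/58246) = √(-1907090533/58246) = I*√111080395185118/58246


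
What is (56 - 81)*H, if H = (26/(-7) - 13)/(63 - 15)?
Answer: 975/112 ≈ 8.7054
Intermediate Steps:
H = -39/112 (H = (26*(-⅐) - 13)/48 = (-26/7 - 13)*(1/48) = -117/7*1/48 = -39/112 ≈ -0.34821)
(56 - 81)*H = (56 - 81)*(-39/112) = -25*(-39/112) = 975/112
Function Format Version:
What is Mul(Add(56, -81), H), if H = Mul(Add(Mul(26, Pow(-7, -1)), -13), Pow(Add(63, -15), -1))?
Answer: Rational(975, 112) ≈ 8.7054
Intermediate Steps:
H = Rational(-39, 112) (H = Mul(Add(Mul(26, Rational(-1, 7)), -13), Pow(48, -1)) = Mul(Add(Rational(-26, 7), -13), Rational(1, 48)) = Mul(Rational(-117, 7), Rational(1, 48)) = Rational(-39, 112) ≈ -0.34821)
Mul(Add(56, -81), H) = Mul(Add(56, -81), Rational(-39, 112)) = Mul(-25, Rational(-39, 112)) = Rational(975, 112)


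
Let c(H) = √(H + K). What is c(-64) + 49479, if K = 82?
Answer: 49479 + 3*√2 ≈ 49483.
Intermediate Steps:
c(H) = √(82 + H) (c(H) = √(H + 82) = √(82 + H))
c(-64) + 49479 = √(82 - 64) + 49479 = √18 + 49479 = 3*√2 + 49479 = 49479 + 3*√2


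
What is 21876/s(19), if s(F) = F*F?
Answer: 21876/361 ≈ 60.598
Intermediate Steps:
s(F) = F²
21876/s(19) = 21876/(19²) = 21876/361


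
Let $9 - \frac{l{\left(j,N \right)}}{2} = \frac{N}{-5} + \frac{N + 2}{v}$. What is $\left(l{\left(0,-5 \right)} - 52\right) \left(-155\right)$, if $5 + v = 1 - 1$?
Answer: $5766$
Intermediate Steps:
$v = -5$ ($v = -5 + \left(1 - 1\right) = -5 + 0 = -5$)
$l{\left(j,N \right)} = \frac{94}{5} + \frac{4 N}{5}$ ($l{\left(j,N \right)} = 18 - 2 \left(\frac{N}{-5} + \frac{N + 2}{-5}\right) = 18 - 2 \left(N \left(- \frac{1}{5}\right) + \left(2 + N\right) \left(- \frac{1}{5}\right)\right) = 18 - 2 \left(- \frac{N}{5} - \left(\frac{2}{5} + \frac{N}{5}\right)\right) = 18 - 2 \left(- \frac{2}{5} - \frac{2 N}{5}\right) = 18 + \left(\frac{4}{5} + \frac{4 N}{5}\right) = \frac{94}{5} + \frac{4 N}{5}$)
$\left(l{\left(0,-5 \right)} - 52\right) \left(-155\right) = \left(\left(\frac{94}{5} + \frac{4}{5} \left(-5\right)\right) - 52\right) \left(-155\right) = \left(\left(\frac{94}{5} - 4\right) - 52\right) \left(-155\right) = \left(\frac{74}{5} - 52\right) \left(-155\right) = \left(- \frac{186}{5}\right) \left(-155\right) = 5766$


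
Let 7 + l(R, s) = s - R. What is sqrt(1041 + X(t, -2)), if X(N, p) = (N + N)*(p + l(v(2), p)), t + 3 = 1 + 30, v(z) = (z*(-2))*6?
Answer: sqrt(1769) ≈ 42.059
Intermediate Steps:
v(z) = -12*z (v(z) = -2*z*6 = -12*z)
l(R, s) = -7 + s - R (l(R, s) = -7 + (s - R) = -7 + s - R)
t = 28 (t = -3 + (1 + 30) = -3 + 31 = 28)
X(N, p) = 2*N*(17 + 2*p) (X(N, p) = (N + N)*(p + (-7 + p - (-12)*2)) = (2*N)*(p + (-7 + p - 1*(-24))) = (2*N)*(p + (-7 + p + 24)) = (2*N)*(p + (17 + p)) = (2*N)*(17 + 2*p) = 2*N*(17 + 2*p))
sqrt(1041 + X(t, -2)) = sqrt(1041 + 2*28*(17 + 2*(-2))) = sqrt(1041 + 2*28*(17 - 4)) = sqrt(1041 + 2*28*13) = sqrt(1041 + 728) = sqrt(1769)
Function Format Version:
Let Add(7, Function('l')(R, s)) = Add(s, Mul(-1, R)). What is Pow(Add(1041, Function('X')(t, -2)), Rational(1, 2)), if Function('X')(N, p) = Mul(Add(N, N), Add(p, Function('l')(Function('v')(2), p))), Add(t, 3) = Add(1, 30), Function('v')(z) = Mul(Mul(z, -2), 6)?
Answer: Pow(1769, Rational(1, 2)) ≈ 42.059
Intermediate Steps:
Function('v')(z) = Mul(-12, z) (Function('v')(z) = Mul(Mul(-2, z), 6) = Mul(-12, z))
Function('l')(R, s) = Add(-7, s, Mul(-1, R)) (Function('l')(R, s) = Add(-7, Add(s, Mul(-1, R))) = Add(-7, s, Mul(-1, R)))
t = 28 (t = Add(-3, Add(1, 30)) = Add(-3, 31) = 28)
Function('X')(N, p) = Mul(2, N, Add(17, Mul(2, p))) (Function('X')(N, p) = Mul(Add(N, N), Add(p, Add(-7, p, Mul(-1, Mul(-12, 2))))) = Mul(Mul(2, N), Add(p, Add(-7, p, Mul(-1, -24)))) = Mul(Mul(2, N), Add(p, Add(-7, p, 24))) = Mul(Mul(2, N), Add(p, Add(17, p))) = Mul(Mul(2, N), Add(17, Mul(2, p))) = Mul(2, N, Add(17, Mul(2, p))))
Pow(Add(1041, Function('X')(t, -2)), Rational(1, 2)) = Pow(Add(1041, Mul(2, 28, Add(17, Mul(2, -2)))), Rational(1, 2)) = Pow(Add(1041, Mul(2, 28, Add(17, -4))), Rational(1, 2)) = Pow(Add(1041, Mul(2, 28, 13)), Rational(1, 2)) = Pow(Add(1041, 728), Rational(1, 2)) = Pow(1769, Rational(1, 2))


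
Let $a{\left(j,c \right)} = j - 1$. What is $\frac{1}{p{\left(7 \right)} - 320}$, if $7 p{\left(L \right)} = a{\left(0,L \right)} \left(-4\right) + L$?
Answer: $- \frac{7}{2229} \approx -0.0031404$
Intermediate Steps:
$a{\left(j,c \right)} = -1 + j$
$p{\left(L \right)} = \frac{4}{7} + \frac{L}{7}$ ($p{\left(L \right)} = \frac{\left(-1 + 0\right) \left(-4\right) + L}{7} = \frac{\left(-1\right) \left(-4\right) + L}{7} = \frac{4 + L}{7} = \frac{4}{7} + \frac{L}{7}$)
$\frac{1}{p{\left(7 \right)} - 320} = \frac{1}{\left(\frac{4}{7} + \frac{1}{7} \cdot 7\right) - 320} = \frac{1}{\left(\frac{4}{7} + 1\right) - 320} = \frac{1}{\frac{11}{7} - 320} = \frac{1}{- \frac{2229}{7}} = - \frac{7}{2229}$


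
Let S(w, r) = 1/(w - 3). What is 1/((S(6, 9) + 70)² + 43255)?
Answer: 9/433816 ≈ 2.0746e-5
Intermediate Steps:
S(w, r) = 1/(-3 + w)
1/((S(6, 9) + 70)² + 43255) = 1/((1/(-3 + 6) + 70)² + 43255) = 1/((1/3 + 70)² + 43255) = 1/((⅓ + 70)² + 43255) = 1/((211/3)² + 43255) = 1/(44521/9 + 43255) = 1/(433816/9) = 9/433816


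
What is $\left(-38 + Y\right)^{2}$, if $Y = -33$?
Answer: $5041$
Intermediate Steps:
$\left(-38 + Y\right)^{2} = \left(-38 - 33\right)^{2} = \left(-71\right)^{2} = 5041$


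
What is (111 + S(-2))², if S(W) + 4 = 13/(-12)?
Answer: 1615441/144 ≈ 11218.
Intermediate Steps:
S(W) = -61/12 (S(W) = -4 + 13/(-12) = -4 + 13*(-1/12) = -4 - 13/12 = -61/12)
(111 + S(-2))² = (111 - 61/12)² = (1271/12)² = 1615441/144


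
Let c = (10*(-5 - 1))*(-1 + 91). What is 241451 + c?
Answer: 236051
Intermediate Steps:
c = -5400 (c = (10*(-6))*90 = -60*90 = -5400)
241451 + c = 241451 - 5400 = 236051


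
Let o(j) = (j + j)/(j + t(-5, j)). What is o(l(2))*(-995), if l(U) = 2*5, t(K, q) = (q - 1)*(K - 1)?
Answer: 4975/11 ≈ 452.27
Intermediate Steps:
t(K, q) = (-1 + K)*(-1 + q) (t(K, q) = (-1 + q)*(-1 + K) = (-1 + K)*(-1 + q))
l(U) = 10
o(j) = 2*j/(6 - 5*j) (o(j) = (j + j)/(j + (1 - 1*(-5) - j - 5*j)) = (2*j)/(j + (1 + 5 - j - 5*j)) = (2*j)/(j + (6 - 6*j)) = (2*j)/(6 - 5*j) = 2*j/(6 - 5*j))
o(l(2))*(-995) = -2*10/(-6 + 5*10)*(-995) = -2*10/(-6 + 50)*(-995) = -2*10/44*(-995) = -2*10*1/44*(-995) = -5/11*(-995) = 4975/11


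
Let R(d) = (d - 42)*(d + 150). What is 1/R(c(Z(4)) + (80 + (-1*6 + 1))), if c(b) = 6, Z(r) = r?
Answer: 1/9009 ≈ 0.00011100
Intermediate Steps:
R(d) = (-42 + d)*(150 + d)
1/R(c(Z(4)) + (80 + (-1*6 + 1))) = 1/(-6300 + (6 + (80 + (-1*6 + 1)))² + 108*(6 + (80 + (-1*6 + 1)))) = 1/(-6300 + (6 + (80 + (-6 + 1)))² + 108*(6 + (80 + (-6 + 1)))) = 1/(-6300 + (6 + (80 - 5))² + 108*(6 + (80 - 5))) = 1/(-6300 + (6 + 75)² + 108*(6 + 75)) = 1/(-6300 + 81² + 108*81) = 1/(-6300 + 6561 + 8748) = 1/9009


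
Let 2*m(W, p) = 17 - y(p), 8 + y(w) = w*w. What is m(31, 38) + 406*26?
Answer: 19693/2 ≈ 9846.5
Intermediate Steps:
y(w) = -8 + w**2 (y(w) = -8 + w*w = -8 + w**2)
m(W, p) = 25/2 - p**2/2 (m(W, p) = (17 - (-8 + p**2))/2 = (17 + (8 - p**2))/2 = (25 - p**2)/2 = 25/2 - p**2/2)
m(31, 38) + 406*26 = (25/2 - 1/2*38**2) + 406*26 = (25/2 - 1/2*1444) + 10556 = (25/2 - 722) + 10556 = -1419/2 + 10556 = 19693/2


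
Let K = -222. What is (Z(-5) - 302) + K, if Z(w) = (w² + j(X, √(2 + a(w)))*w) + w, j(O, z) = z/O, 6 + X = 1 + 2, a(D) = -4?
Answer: -504 + 5*I*√2/3 ≈ -504.0 + 2.357*I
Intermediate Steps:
X = -3 (X = -6 + (1 + 2) = -6 + 3 = -3)
Z(w) = w + w² - I*w*√2/3 (Z(w) = (w² + (√(2 - 4)/(-3))*w) + w = (w² + (√(-2)*(-⅓))*w) + w = (w² + ((I*√2)*(-⅓))*w) + w = (w² + (-I*√2/3)*w) + w = (w² - I*w*√2/3) + w = w + w² - I*w*√2/3)
(Z(-5) - 302) + K = ((⅓)*(-5)*(3 + 3*(-5) - I*√2) - 302) - 222 = ((⅓)*(-5)*(3 - 15 - I*√2) - 302) - 222 = ((⅓)*(-5)*(-12 - I*√2) - 302) - 222 = ((20 + 5*I*√2/3) - 302) - 222 = (-282 + 5*I*√2/3) - 222 = -504 + 5*I*√2/3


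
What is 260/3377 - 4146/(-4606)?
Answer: 7599301/7777231 ≈ 0.97712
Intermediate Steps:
260/3377 - 4146/(-4606) = 260*(1/3377) - 4146*(-1/4606) = 260/3377 + 2073/2303 = 7599301/7777231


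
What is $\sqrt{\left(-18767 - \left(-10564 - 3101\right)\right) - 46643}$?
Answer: $i \sqrt{51745} \approx 227.48 i$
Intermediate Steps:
$\sqrt{\left(-18767 - \left(-10564 - 3101\right)\right) - 46643} = \sqrt{\left(-18767 - -13665\right) - 46643} = \sqrt{\left(-18767 + 13665\right) - 46643} = \sqrt{-5102 - 46643} = \sqrt{-51745} = i \sqrt{51745}$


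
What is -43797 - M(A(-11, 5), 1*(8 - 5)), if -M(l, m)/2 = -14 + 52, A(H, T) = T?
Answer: -43721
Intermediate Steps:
M(l, m) = -76 (M(l, m) = -2*(-14 + 52) = -2*38 = -76)
-43797 - M(A(-11, 5), 1*(8 - 5)) = -43797 - 1*(-76) = -43797 + 76 = -43721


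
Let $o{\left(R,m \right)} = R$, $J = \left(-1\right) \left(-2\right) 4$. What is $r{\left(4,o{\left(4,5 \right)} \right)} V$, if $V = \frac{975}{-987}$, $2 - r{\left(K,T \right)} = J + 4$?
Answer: $\frac{3250}{329} \approx 9.8784$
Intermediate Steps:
$J = 8$ ($J = 2 \cdot 4 = 8$)
$r{\left(K,T \right)} = -10$ ($r{\left(K,T \right)} = 2 - \left(8 + 4\right) = 2 - 12 = -10$)
$V = - \frac{325}{329}$ ($V = 975 \left(- \frac{1}{987}\right) = - \frac{325}{329} \approx -0.98784$)
$r{\left(4,o{\left(4,5 \right)} \right)} V = \left(-10\right) \left(- \frac{325}{329}\right) = \frac{3250}{329}$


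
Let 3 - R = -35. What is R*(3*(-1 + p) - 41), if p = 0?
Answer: -1672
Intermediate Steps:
R = 38 (R = 3 - 1*(-35) = 3 + 35 = 38)
R*(3*(-1 + p) - 41) = 38*(3*(-1 + 0) - 41) = 38*(3*(-1) - 41) = 38*(-3 - 41) = 38*(-44) = -1672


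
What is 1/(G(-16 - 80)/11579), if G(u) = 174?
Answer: 11579/174 ≈ 66.546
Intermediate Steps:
1/(G(-16 - 80)/11579) = 1/(174/11579) = 11579/174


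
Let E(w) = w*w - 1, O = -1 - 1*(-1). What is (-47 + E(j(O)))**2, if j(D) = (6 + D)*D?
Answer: 2304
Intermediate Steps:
O = 0 (O = -1 + 1 = 0)
j(D) = D*(6 + D)
E(w) = -1 + w**2 (E(w) = w**2 - 1 = -1 + w**2)
(-47 + E(j(O)))**2 = (-47 + (-1 + (0*(6 + 0))**2))**2 = (-47 + (-1 + (0*6)**2))**2 = (-47 + (-1 + 0**2))**2 = (-47 + (-1 + 0))**2 = (-47 - 1)**2 = (-48)**2 = 2304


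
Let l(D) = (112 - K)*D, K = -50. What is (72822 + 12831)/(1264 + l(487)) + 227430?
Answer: 18230419593/80158 ≈ 2.2743e+5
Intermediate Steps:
l(D) = 162*D (l(D) = (112 - 1*(-50))*D = (112 + 50)*D = 162*D)
(72822 + 12831)/(1264 + l(487)) + 227430 = (72822 + 12831)/(1264 + 162*487) + 227430 = 85653/(1264 + 78894) + 227430 = 85653/80158 + 227430 = 18230419593/80158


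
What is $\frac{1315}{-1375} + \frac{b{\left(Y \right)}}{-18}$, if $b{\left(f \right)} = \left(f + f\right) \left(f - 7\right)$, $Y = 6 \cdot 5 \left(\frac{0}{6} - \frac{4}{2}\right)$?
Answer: $- \frac{369289}{825} \approx -447.62$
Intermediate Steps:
$Y = -60$ ($Y = 30 \left(0 \cdot \frac{1}{6} - 2\right) = 30 \left(0 - 2\right) = 30 \left(-2\right) = -60$)
$b{\left(f \right)} = 2 f \left(-7 + f\right)$
$\frac{1315}{-1375} + \frac{b{\left(Y \right)}}{-18} = \frac{1315}{-1375} + \frac{2 \left(-60\right) \left(-7 - 60\right)}{-18} = 1315 \left(- \frac{1}{1375}\right) + 2 \left(-60\right) \left(-67\right) \left(- \frac{1}{18}\right) = - \frac{263}{275} + 8040 \left(- \frac{1}{18}\right) = - \frac{263}{275} - \frac{1340}{3} = - \frac{369289}{825}$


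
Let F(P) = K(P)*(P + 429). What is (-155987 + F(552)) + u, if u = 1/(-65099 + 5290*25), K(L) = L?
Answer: 25888389276/67151 ≈ 3.8553e+5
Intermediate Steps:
u = 1/67151 (u = 1/(-65099 + 132250) = 1/67151 ≈ 1.4892e-5)
F(P) = P*(429 + P) (F(P) = P*(P + 429) = P*(429 + P))
(-155987 + F(552)) + u = (-155987 + 552*(429 + 552)) + 1/67151 = (-155987 + 552*981) + 1/67151 = (-155987 + 541512) + 1/67151 = 385525 + 1/67151 = 25888389276/67151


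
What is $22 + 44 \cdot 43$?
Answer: $1914$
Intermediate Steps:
$22 + 44 \cdot 43 = 22 + 1892 = 1914$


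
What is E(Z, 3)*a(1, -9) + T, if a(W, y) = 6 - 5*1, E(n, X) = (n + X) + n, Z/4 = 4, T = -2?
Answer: 33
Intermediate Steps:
Z = 16 (Z = 4*4 = 16)
E(n, X) = X + 2*n (E(n, X) = (X + n) + n = X + 2*n)
a(W, y) = 1 (a(W, y) = 6 - 5 = 1)
E(Z, 3)*a(1, -9) + T = (3 + 2*16)*1 - 2 = (3 + 32)*1 - 2 = 35*1 - 2 = 35 - 2 = 33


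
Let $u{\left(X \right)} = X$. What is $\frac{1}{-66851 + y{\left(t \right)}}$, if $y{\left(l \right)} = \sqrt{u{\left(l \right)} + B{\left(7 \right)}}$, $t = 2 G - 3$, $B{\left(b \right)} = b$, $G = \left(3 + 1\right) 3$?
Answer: $- \frac{66851}{4469056173} - \frac{2 \sqrt{7}}{4469056173} \approx -1.496 \cdot 10^{-5}$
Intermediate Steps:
$G = 12$ ($G = 4 \cdot 3 = 12$)
$t = 21$ ($t = 2 \cdot 12 - 3 = 24 - 3 = 21$)
$y{\left(l \right)} = \sqrt{7 + l}$ ($y{\left(l \right)} = \sqrt{l + 7} = \sqrt{7 + l}$)
$\frac{1}{-66851 + y{\left(t \right)}} = \frac{1}{-66851 + \sqrt{7 + 21}} = \frac{1}{-66851 + \sqrt{28}} = \frac{1}{-66851 + 2 \sqrt{7}}$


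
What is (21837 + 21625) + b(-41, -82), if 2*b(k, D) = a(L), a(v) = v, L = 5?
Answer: 86929/2 ≈ 43465.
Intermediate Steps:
b(k, D) = 5/2 (b(k, D) = (1/2)*5 = 5/2)
(21837 + 21625) + b(-41, -82) = (21837 + 21625) + 5/2 = 43462 + 5/2 = 86929/2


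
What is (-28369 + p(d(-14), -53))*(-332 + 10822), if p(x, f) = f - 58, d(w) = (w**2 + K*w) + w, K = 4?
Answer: -298755200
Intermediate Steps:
d(w) = w**2 + 5*w (d(w) = (w**2 + 4*w) + w = w**2 + 5*w)
p(x, f) = -58 + f
(-28369 + p(d(-14), -53))*(-332 + 10822) = (-28369 + (-58 - 53))*(-332 + 10822) = (-28369 - 111)*10490 = -28480*10490 = -298755200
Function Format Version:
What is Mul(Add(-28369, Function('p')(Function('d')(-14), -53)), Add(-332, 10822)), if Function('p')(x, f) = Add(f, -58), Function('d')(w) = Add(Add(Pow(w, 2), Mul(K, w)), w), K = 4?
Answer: -298755200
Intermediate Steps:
Function('d')(w) = Add(Pow(w, 2), Mul(5, w)) (Function('d')(w) = Add(Add(Pow(w, 2), Mul(4, w)), w) = Add(Pow(w, 2), Mul(5, w)))
Function('p')(x, f) = Add(-58, f)
Mul(Add(-28369, Function('p')(Function('d')(-14), -53)), Add(-332, 10822)) = Mul(Add(-28369, Add(-58, -53)), Add(-332, 10822)) = Mul(Add(-28369, -111), 10490) = Mul(-28480, 10490) = -298755200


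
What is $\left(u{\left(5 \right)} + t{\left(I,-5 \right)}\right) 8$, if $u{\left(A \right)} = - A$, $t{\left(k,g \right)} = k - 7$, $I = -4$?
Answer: $-128$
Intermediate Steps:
$t{\left(k,g \right)} = -7 + k$
$\left(u{\left(5 \right)} + t{\left(I,-5 \right)}\right) 8 = \left(\left(-1\right) 5 - 11\right) 8 = \left(-5 - 11\right) 8 = \left(-16\right) 8 = -128$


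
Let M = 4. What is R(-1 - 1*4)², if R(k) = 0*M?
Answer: 0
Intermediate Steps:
R(k) = 0 (R(k) = 0*4 = 0)
R(-1 - 1*4)² = 0² = 0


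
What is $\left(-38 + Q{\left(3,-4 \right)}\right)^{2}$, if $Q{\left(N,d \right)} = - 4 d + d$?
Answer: $676$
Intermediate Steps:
$Q{\left(N,d \right)} = - 3 d$
$\left(-38 + Q{\left(3,-4 \right)}\right)^{2} = \left(-38 - -12\right)^{2} = \left(-38 + 12\right)^{2} = \left(-26\right)^{2} = 676$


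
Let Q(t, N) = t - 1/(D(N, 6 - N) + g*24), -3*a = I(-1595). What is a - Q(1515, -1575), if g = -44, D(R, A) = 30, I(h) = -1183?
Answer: -1149805/1026 ≈ -1120.7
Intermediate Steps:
a = 1183/3 (a = -1/3*(-1183) = 1183/3 ≈ 394.33)
Q(t, N) = 1/1026 + t (Q(t, N) = t - 1/(30 - 44*24) = t - 1/(30 - 1056) = t - 1/(-1026) = t - 1*(-1/1026) = t + 1/1026 = 1/1026 + t)
a - Q(1515, -1575) = 1183/3 - (1/1026 + 1515) = 1183/3 - 1*1554391/1026 = 1183/3 - 1554391/1026 = -1149805/1026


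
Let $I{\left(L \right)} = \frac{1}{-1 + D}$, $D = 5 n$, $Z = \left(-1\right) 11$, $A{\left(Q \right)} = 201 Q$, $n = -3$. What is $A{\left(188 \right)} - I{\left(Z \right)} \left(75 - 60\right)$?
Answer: $\frac{604623}{16} \approx 37789.0$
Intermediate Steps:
$Z = -11$
$D = -15$ ($D = 5 \left(-3\right) = -15$)
$I{\left(L \right)} = - \frac{1}{16}$ ($I{\left(L \right)} = \frac{1}{-1 - 15} = \frac{1}{-16} = - \frac{1}{16}$)
$A{\left(188 \right)} - I{\left(Z \right)} \left(75 - 60\right) = 201 \cdot 188 - - \frac{75 - 60}{16} = 37788 - \left(- \frac{1}{16}\right) 15 = 37788 - - \frac{15}{16} = 37788 + \frac{15}{16} = \frac{604623}{16}$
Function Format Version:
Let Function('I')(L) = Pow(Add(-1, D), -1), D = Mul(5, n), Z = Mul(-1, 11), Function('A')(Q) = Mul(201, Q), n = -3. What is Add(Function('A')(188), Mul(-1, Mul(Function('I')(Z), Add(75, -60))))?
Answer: Rational(604623, 16) ≈ 37789.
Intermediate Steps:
Z = -11
D = -15 (D = Mul(5, -3) = -15)
Function('I')(L) = Rational(-1, 16) (Function('I')(L) = Pow(Add(-1, -15), -1) = Pow(-16, -1) = Rational(-1, 16))
Add(Function('A')(188), Mul(-1, Mul(Function('I')(Z), Add(75, -60)))) = Add(Mul(201, 188), Mul(-1, Mul(Rational(-1, 16), Add(75, -60)))) = Add(37788, Mul(-1, Mul(Rational(-1, 16), 15))) = Add(37788, Mul(-1, Rational(-15, 16))) = Add(37788, Rational(15, 16)) = Rational(604623, 16)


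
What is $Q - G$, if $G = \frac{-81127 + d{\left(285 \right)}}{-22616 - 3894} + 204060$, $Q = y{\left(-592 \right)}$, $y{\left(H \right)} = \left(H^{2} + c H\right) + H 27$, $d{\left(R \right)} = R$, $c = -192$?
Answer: $\frac{3235292999}{13255} \approx 2.4408 \cdot 10^{5}$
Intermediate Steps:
$y{\left(H \right)} = H^{2} - 165 H$ ($y{\left(H \right)} = \left(H^{2} - 192 H\right) + H 27 = \left(H^{2} - 192 H\right) + 27 H = H^{2} - 165 H$)
$Q = 448144$ ($Q = - 592 \left(-165 - 592\right) = \left(-592\right) \left(-757\right) = 448144$)
$G = \frac{2704855721}{13255}$ ($G = \frac{-81127 + 285}{-22616 - 3894} + 204060 = - \frac{80842}{-26510} + 204060 = \left(-80842\right) \left(- \frac{1}{26510}\right) + 204060 = \frac{40421}{13255} + 204060 = \frac{2704855721}{13255} \approx 2.0406 \cdot 10^{5}$)
$Q - G = 448144 - \frac{2704855721}{13255} = \frac{3235292999}{13255}$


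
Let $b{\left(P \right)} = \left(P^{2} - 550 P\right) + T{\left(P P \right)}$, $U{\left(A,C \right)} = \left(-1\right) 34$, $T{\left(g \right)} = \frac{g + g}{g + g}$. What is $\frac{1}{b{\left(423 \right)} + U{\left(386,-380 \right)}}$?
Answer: $- \frac{1}{53754} \approx -1.8603 \cdot 10^{-5}$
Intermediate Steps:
$T{\left(g \right)} = 1$ ($T{\left(g \right)} = \frac{2 g}{2 g} = 2 g \frac{1}{2 g} = 1$)
$U{\left(A,C \right)} = -34$
$b{\left(P \right)} = 1 + P^{2} - 550 P$ ($b{\left(P \right)} = \left(P^{2} - 550 P\right) + 1 = 1 + P^{2} - 550 P$)
$\frac{1}{b{\left(423 \right)} + U{\left(386,-380 \right)}} = \frac{1}{\left(1 + 423^{2} - 232650\right) - 34} = \frac{1}{\left(1 + 178929 - 232650\right) - 34} = \frac{1}{-53720 - 34} = \frac{1}{-53754} = - \frac{1}{53754}$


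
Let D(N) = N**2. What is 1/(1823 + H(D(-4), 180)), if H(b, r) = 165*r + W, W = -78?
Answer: 1/31445 ≈ 3.1802e-5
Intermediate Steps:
H(b, r) = -78 + 165*r (H(b, r) = 165*r - 78 = -78 + 165*r)
1/(1823 + H(D(-4), 180)) = 1/(1823 + (-78 + 165*180)) = 1/(1823 + (-78 + 29700)) = 1/(1823 + 29622) = 1/31445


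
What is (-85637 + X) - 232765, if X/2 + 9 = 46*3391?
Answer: -6448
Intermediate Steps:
X = 311954 (X = -18 + 2*(46*3391) = -18 + 2*155986 = -18 + 311972 = 311954)
(-85637 + X) - 232765 = (-85637 + 311954) - 232765 = 226317 - 232765 = -6448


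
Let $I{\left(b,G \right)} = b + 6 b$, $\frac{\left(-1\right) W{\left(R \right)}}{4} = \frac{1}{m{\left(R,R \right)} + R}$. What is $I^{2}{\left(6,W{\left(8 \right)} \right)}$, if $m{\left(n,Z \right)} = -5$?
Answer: $1764$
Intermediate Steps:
$W{\left(R \right)} = - \frac{4}{-5 + R}$
$I{\left(b,G \right)} = 7 b$
$I^{2}{\left(6,W{\left(8 \right)} \right)} = \left(7 \cdot 6\right)^{2} = 42^{2} = 1764$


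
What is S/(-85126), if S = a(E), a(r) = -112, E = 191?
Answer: 56/42563 ≈ 0.0013157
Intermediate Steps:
S = -112
S/(-85126) = -112/(-85126) = -112*(-1/85126) = 56/42563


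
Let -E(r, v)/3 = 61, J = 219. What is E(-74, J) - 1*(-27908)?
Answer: 27725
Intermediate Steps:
E(r, v) = -183 (E(r, v) = -3*61 = -183)
E(-74, J) - 1*(-27908) = -183 - 1*(-27908) = -183 + 27908 = 27725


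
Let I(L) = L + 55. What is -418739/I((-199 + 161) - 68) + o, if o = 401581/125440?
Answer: 52547100791/6397440 ≈ 8213.8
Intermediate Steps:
o = 401581/125440 (o = 401581*(1/125440) = 401581/125440 ≈ 3.2014)
I(L) = 55 + L
-418739/I((-199 + 161) - 68) + o = -418739/(55 + ((-199 + 161) - 68)) + 401581/125440 = -418739/(55 + (-38 - 68)) + 401581/125440 = -418739/(55 - 106) + 401581/125440 = -418739/(-51) + 401581/125440 = -418739*(-1/51) + 401581/125440 = 418739/51 + 401581/125440 = 52547100791/6397440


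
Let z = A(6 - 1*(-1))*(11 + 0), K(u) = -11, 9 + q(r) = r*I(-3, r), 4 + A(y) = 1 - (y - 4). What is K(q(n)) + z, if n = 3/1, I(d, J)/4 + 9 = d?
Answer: -77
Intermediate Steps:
I(d, J) = -36 + 4*d
n = 3 (n = 3*1 = 3)
A(y) = 1 - y (A(y) = -4 + (1 - (y - 4)) = -4 + (1 - (-4 + y)) = -4 + (1 + (4 - y)) = -4 + (5 - y) = 1 - y)
q(r) = -9 - 48*r (q(r) = -9 + r*(-36 + 4*(-3)) = -9 + r*(-36 - 12) = -9 + r*(-48) = -9 - 48*r)
z = -66 (z = (1 - (6 - 1*(-1)))*(11 + 0) = (1 - (6 + 1))*11 = (1 - 1*7)*11 = (1 - 7)*11 = -6*11 = -66)
K(q(n)) + z = -11 - 66 = -77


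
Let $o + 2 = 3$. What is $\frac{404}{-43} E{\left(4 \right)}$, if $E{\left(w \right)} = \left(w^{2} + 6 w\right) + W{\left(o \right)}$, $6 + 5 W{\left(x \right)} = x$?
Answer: $- \frac{15756}{43} \approx -366.42$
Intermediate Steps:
$o = 1$ ($o = -2 + 3 = 1$)
$W{\left(x \right)} = - \frac{6}{5} + \frac{x}{5}$
$E{\left(w \right)} = -1 + w^{2} + 6 w$ ($E{\left(w \right)} = \left(w^{2} + 6 w\right) + \left(- \frac{6}{5} + \frac{1}{5} \cdot 1\right) = \left(w^{2} + 6 w\right) + \left(- \frac{6}{5} + \frac{1}{5}\right) = \left(w^{2} + 6 w\right) - 1 = -1 + w^{2} + 6 w$)
$\frac{404}{-43} E{\left(4 \right)} = \frac{404}{-43} \left(-1 + 4^{2} + 6 \cdot 4\right) = 404 \left(- \frac{1}{43}\right) \left(-1 + 16 + 24\right) = \left(- \frac{404}{43}\right) 39 = - \frac{15756}{43}$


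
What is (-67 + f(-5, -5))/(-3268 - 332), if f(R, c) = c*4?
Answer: 29/1200 ≈ 0.024167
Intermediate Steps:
f(R, c) = 4*c
(-67 + f(-5, -5))/(-3268 - 332) = (-67 + 4*(-5))/(-3268 - 332) = (-67 - 20)/(-3600) = -87*(-1/3600) = 29/1200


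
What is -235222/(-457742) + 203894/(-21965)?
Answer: -44082098059/5027151515 ≈ -8.7688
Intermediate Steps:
-235222/(-457742) + 203894/(-21965) = -235222*(-1/457742) + 203894*(-1/21965) = 117611/228871 - 203894/21965 = -44082098059/5027151515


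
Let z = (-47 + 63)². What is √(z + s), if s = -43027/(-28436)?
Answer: 9*√642674927/14218 ≈ 16.047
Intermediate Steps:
s = 43027/28436 (s = -43027*(-1/28436) = 43027/28436 ≈ 1.5131)
z = 256 (z = 16² = 256)
√(z + s) = √(256 + 43027/28436) = √(7322643/28436) = 9*√642674927/14218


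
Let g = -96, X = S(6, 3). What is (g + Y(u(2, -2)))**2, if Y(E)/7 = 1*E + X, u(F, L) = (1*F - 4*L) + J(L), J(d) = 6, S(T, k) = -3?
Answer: 25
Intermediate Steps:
X = -3
u(F, L) = 6 + F - 4*L (u(F, L) = (1*F - 4*L) + 6 = (F - 4*L) + 6 = 6 + F - 4*L)
Y(E) = -21 + 7*E (Y(E) = 7*(1*E - 3) = 7*(E - 3) = 7*(-3 + E) = -21 + 7*E)
(g + Y(u(2, -2)))**2 = (-96 + (-21 + 7*(6 + 2 - 4*(-2))))**2 = (-96 + (-21 + 7*(6 + 2 + 8)))**2 = (-96 + (-21 + 7*16))**2 = (-96 + (-21 + 112))**2 = (-96 + 91)**2 = (-5)**2 = 25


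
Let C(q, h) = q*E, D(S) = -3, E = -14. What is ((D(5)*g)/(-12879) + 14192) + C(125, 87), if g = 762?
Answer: 17804756/1431 ≈ 12442.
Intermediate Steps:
C(q, h) = -14*q (C(q, h) = q*(-14) = -14*q)
((D(5)*g)/(-12879) + 14192) + C(125, 87) = (-3*762/(-12879) + 14192) - 14*125 = (-2286*(-1/12879) + 14192) - 1750 = (254/1431 + 14192) - 1750 = 20309006/1431 - 1750 = 17804756/1431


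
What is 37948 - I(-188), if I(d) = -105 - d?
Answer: 37865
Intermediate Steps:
37948 - I(-188) = 37948 - (-105 - 1*(-188)) = 37948 - (-105 + 188) = 37948 - 1*83 = 37948 - 83 = 37865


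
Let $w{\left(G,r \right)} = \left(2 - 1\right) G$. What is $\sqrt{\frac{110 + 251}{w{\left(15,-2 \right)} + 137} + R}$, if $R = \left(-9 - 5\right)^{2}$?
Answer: $\frac{23 \sqrt{6}}{4} \approx 14.085$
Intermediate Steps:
$w{\left(G,r \right)} = G$ ($w{\left(G,r \right)} = 1 G = G$)
$R = 196$ ($R = \left(-14\right)^{2} = 196$)
$\sqrt{\frac{110 + 251}{w{\left(15,-2 \right)} + 137} + R} = \sqrt{\frac{110 + 251}{15 + 137} + 196} = \sqrt{\frac{361}{152} + 196} = \sqrt{361 \cdot \frac{1}{152} + 196} = \sqrt{\frac{19}{8} + 196} = \sqrt{\frac{1587}{8}} = \frac{23 \sqrt{6}}{4}$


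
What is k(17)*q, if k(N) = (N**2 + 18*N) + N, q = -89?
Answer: -54468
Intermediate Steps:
k(N) = N**2 + 19*N
k(17)*q = (17*(19 + 17))*(-89) = (17*36)*(-89) = 612*(-89) = -54468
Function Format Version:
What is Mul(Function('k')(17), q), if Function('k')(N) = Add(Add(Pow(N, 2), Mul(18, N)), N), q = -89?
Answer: -54468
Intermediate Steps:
Function('k')(N) = Add(Pow(N, 2), Mul(19, N))
Mul(Function('k')(17), q) = Mul(Mul(17, Add(19, 17)), -89) = Mul(Mul(17, 36), -89) = Mul(612, -89) = -54468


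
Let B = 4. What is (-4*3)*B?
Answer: -48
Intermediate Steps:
(-4*3)*B = -4*3*4 = -12*4 = -48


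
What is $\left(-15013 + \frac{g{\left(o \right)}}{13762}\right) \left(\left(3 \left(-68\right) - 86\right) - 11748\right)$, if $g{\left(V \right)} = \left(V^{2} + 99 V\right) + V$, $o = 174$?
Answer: $\frac{1243292043370}{6881} \approx 1.8068 \cdot 10^{8}$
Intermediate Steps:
$g{\left(V \right)} = V^{2} + 100 V$
$\left(-15013 + \frac{g{\left(o \right)}}{13762}\right) \left(\left(3 \left(-68\right) - 86\right) - 11748\right) = \left(-15013 + \frac{174 \left(100 + 174\right)}{13762}\right) \left(\left(3 \left(-68\right) - 86\right) - 11748\right) = \left(-15013 + 174 \cdot 274 \cdot \frac{1}{13762}\right) \left(\left(-204 - 86\right) - 11748\right) = \left(-15013 + 47676 \cdot \frac{1}{13762}\right) \left(-290 - 11748\right) = \left(-15013 + \frac{23838}{6881}\right) \left(-12038\right) = \left(- \frac{103280615}{6881}\right) \left(-12038\right) = \frac{1243292043370}{6881}$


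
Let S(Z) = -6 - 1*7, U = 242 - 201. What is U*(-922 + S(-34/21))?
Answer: -38335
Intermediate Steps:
U = 41
S(Z) = -13 (S(Z) = -6 - 7 = -13)
U*(-922 + S(-34/21)) = 41*(-922 - 13) = 41*(-935) = -38335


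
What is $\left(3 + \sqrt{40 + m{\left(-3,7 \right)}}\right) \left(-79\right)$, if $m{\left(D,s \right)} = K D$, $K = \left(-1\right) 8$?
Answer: $-869$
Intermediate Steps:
$K = -8$
$m{\left(D,s \right)} = - 8 D$
$\left(3 + \sqrt{40 + m{\left(-3,7 \right)}}\right) \left(-79\right) = \left(3 + \sqrt{40 - -24}\right) \left(-79\right) = \left(3 + \sqrt{40 + 24}\right) \left(-79\right) = \left(3 + \sqrt{64}\right) \left(-79\right) = \left(3 + 8\right) \left(-79\right) = 11 \left(-79\right) = -869$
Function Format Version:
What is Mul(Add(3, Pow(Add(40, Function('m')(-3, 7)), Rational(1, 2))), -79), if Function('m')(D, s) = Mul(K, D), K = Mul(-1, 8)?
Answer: -869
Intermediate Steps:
K = -8
Function('m')(D, s) = Mul(-8, D)
Mul(Add(3, Pow(Add(40, Function('m')(-3, 7)), Rational(1, 2))), -79) = Mul(Add(3, Pow(Add(40, Mul(-8, -3)), Rational(1, 2))), -79) = Mul(Add(3, Pow(Add(40, 24), Rational(1, 2))), -79) = Mul(Add(3, Pow(64, Rational(1, 2))), -79) = Mul(Add(3, 8), -79) = Mul(11, -79) = -869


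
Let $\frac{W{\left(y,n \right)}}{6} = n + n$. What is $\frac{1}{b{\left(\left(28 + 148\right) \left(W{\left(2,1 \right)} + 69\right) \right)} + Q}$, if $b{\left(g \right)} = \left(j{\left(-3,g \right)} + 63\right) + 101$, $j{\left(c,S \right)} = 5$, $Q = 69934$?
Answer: $\frac{1}{70103} \approx 1.4265 \cdot 10^{-5}$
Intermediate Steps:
$W{\left(y,n \right)} = 12 n$ ($W{\left(y,n \right)} = 6 \left(n + n\right) = 6 \cdot 2 n = 12 n$)
$b{\left(g \right)} = 169$ ($b{\left(g \right)} = \left(5 + 63\right) + 101 = 68 + 101 = 169$)
$\frac{1}{b{\left(\left(28 + 148\right) \left(W{\left(2,1 \right)} + 69\right) \right)} + Q} = \frac{1}{169 + 69934} = \frac{1}{70103}$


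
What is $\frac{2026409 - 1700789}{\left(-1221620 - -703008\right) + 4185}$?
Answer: $- \frac{325620}{514427} \approx -0.63298$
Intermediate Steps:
$\frac{2026409 - 1700789}{\left(-1221620 - -703008\right) + 4185} = \frac{2026409 - 1700789}{\left(-1221620 + 703008\right) + 4185} = \frac{325620}{-518612 + 4185} = \frac{325620}{-514427} = 325620 \left(- \frac{1}{514427}\right) = - \frac{325620}{514427}$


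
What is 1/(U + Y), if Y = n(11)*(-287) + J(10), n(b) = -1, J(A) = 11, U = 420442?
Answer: 1/420740 ≈ 2.3768e-6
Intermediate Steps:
Y = 298 (Y = -1*(-287) + 11 = 287 + 11 = 298)
1/(U + Y) = 1/(420442 + 298) = 1/420740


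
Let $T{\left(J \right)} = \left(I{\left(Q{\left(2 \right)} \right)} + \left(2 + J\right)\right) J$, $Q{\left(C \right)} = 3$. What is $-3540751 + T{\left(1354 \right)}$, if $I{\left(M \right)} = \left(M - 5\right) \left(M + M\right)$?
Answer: $-1720975$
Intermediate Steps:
$I{\left(M \right)} = 2 M \left(-5 + M\right)$ ($I{\left(M \right)} = \left(-5 + M\right) 2 M = 2 M \left(-5 + M\right)$)
$T{\left(J \right)} = J \left(-10 + J\right)$ ($T{\left(J \right)} = \left(2 \cdot 3 \left(-5 + 3\right) + \left(2 + J\right)\right) J = \left(2 \cdot 3 \left(-2\right) + \left(2 + J\right)\right) J = \left(-12 + \left(2 + J\right)\right) J = \left(-10 + J\right) J = J \left(-10 + J\right)$)
$-3540751 + T{\left(1354 \right)} = -3540751 + 1354 \left(-10 + 1354\right) = -3540751 + 1354 \cdot 1344 = -3540751 + 1819776 = -1720975$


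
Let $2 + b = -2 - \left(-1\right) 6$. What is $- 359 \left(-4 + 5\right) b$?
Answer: $-718$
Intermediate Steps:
$b = 2$ ($b = -2 - \left(2 - 6\right) = -2 - -4 = -2 + \left(-2 + 6\right) = -2 + 4 = 2$)
$- 359 \left(-4 + 5\right) b = - 359 \left(-4 + 5\right) 2 = - 359 \cdot 1 \cdot 2 = \left(-359\right) 2 = -718$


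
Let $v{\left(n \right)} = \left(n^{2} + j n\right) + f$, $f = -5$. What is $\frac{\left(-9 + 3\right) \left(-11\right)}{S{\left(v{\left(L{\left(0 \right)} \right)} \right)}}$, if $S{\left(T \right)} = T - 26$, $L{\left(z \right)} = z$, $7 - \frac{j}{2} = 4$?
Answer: $- \frac{66}{31} \approx -2.129$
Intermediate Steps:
$j = 6$ ($j = 14 - 8 = 6$)
$v{\left(n \right)} = -5 + n^{2} + 6 n$ ($v{\left(n \right)} = \left(n^{2} + 6 n\right) - 5 = -5 + n^{2} + 6 n$)
$S{\left(T \right)} = -26 + T$
$\frac{\left(-9 + 3\right) \left(-11\right)}{S{\left(v{\left(L{\left(0 \right)} \right)} \right)}} = \frac{\left(-9 + 3\right) \left(-11\right)}{-26 + \left(-5 + 0^{2} + 6 \cdot 0\right)} = \frac{\left(-6\right) \left(-11\right)}{-26 + \left(-5 + 0 + 0\right)} = \frac{66}{-26 - 5} = \frac{66}{-31} = 66 \left(- \frac{1}{31}\right) = - \frac{66}{31}$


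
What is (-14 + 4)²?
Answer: 100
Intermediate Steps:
(-14 + 4)² = (-10)² = 100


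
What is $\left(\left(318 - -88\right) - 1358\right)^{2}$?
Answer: $906304$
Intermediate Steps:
$\left(\left(318 - -88\right) - 1358\right)^{2} = \left(\left(318 + 88\right) - 1358\right)^{2} = \left(406 - 1358\right)^{2} = \left(-952\right)^{2} = 906304$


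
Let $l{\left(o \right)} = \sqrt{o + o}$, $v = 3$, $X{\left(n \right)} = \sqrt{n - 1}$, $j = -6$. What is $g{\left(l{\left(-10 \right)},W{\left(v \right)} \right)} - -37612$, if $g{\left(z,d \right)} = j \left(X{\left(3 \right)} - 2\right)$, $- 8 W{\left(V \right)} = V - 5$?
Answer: $37624 - 6 \sqrt{2} \approx 37616.0$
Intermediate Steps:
$X{\left(n \right)} = \sqrt{-1 + n}$
$l{\left(o \right)} = \sqrt{2} \sqrt{o}$ ($l{\left(o \right)} = \sqrt{2 o} = \sqrt{2} \sqrt{o}$)
$W{\left(V \right)} = \frac{5}{8} - \frac{V}{8}$ ($W{\left(V \right)} = - \frac{V - 5}{8} = - \frac{-5 + V}{8} = \frac{5}{8} - \frac{V}{8}$)
$g{\left(z,d \right)} = 12 - 6 \sqrt{2}$ ($g{\left(z,d \right)} = - 6 \left(\sqrt{-1 + 3} - 2\right) = - 6 \left(\sqrt{2} - 2\right) = - 6 \left(-2 + \sqrt{2}\right) = 12 - 6 \sqrt{2}$)
$g{\left(l{\left(-10 \right)},W{\left(v \right)} \right)} - -37612 = \left(12 - 6 \sqrt{2}\right) - -37612 = \left(12 - 6 \sqrt{2}\right) + 37612 = 37624 - 6 \sqrt{2}$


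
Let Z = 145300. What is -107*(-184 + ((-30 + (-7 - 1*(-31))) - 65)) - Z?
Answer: -118015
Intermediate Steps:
-107*(-184 + ((-30 + (-7 - 1*(-31))) - 65)) - Z = -107*(-184 + ((-30 + (-7 - 1*(-31))) - 65)) - 1*145300 = -107*(-184 + ((-30 + (-7 + 31)) - 65)) - 145300 = -107*(-184 + ((-30 + 24) - 65)) - 145300 = -107*(-184 + (-6 - 65)) - 145300 = -107*(-184 - 71) - 145300 = -107*(-255) - 145300 = 27285 - 145300 = -118015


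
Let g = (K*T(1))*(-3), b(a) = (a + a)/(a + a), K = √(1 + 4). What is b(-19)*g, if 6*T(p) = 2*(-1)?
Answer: √5 ≈ 2.2361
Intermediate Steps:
T(p) = -⅓ (T(p) = (2*(-1))/6 = (⅙)*(-2) = -⅓)
K = √5 ≈ 2.2361
b(a) = 1 (b(a) = (2*a)/((2*a)) = (2*a)*(1/(2*a)) = 1)
g = √5 (g = (√5*(-⅓))*(-3) = -√5/3*(-3) = √5 ≈ 2.2361)
b(-19)*g = 1*√5 = √5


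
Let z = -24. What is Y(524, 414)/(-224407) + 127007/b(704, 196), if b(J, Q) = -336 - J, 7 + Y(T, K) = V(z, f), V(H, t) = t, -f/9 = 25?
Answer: -28501018569/233383280 ≈ -122.12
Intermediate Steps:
f = -225 (f = -9*25 = -225)
Y(T, K) = -232 (Y(T, K) = -7 - 225 = -232)
Y(524, 414)/(-224407) + 127007/b(704, 196) = -232/(-224407) + 127007/(-336 - 1*704) = -232*(-1/224407) + 127007/(-336 - 704) = 232/224407 + 127007/(-1040) = 232/224407 + 127007*(-1/1040) = 232/224407 - 127007/1040 = -28501018569/233383280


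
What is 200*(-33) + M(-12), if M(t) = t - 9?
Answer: -6621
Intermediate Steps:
M(t) = -9 + t
200*(-33) + M(-12) = 200*(-33) + (-9 - 12) = -6600 - 21 = -6621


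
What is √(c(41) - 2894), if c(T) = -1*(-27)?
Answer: I*√2867 ≈ 53.544*I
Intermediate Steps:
c(T) = 27
√(c(41) - 2894) = √(27 - 2894) = √(-2867) = I*√2867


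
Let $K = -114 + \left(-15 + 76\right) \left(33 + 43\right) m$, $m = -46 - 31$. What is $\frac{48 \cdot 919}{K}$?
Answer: $- \frac{22056}{178543} \approx -0.12353$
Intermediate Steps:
$m = -77$ ($m = -46 - 31 = -77$)
$K = -357086$ ($K = -114 + \left(-15 + 76\right) \left(33 + 43\right) \left(-77\right) = -114 + 61 \cdot 76 \left(-77\right) = -114 + 4636 \left(-77\right) = -114 - 356972 = -357086$)
$\frac{48 \cdot 919}{K} = \frac{48 \cdot 919}{-357086} = 44112 \left(- \frac{1}{357086}\right) = - \frac{22056}{178543}$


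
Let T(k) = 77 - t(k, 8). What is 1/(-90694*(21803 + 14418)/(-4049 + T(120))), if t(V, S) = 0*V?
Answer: 6/4962277 ≈ 1.2091e-6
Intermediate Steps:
t(V, S) = 0
T(k) = 77 (T(k) = 77 - 1*0 = 77 + 0 = 77)
1/(-90694*(21803 + 14418)/(-4049 + T(120))) = 1/(-90694*(21803 + 14418)/(-4049 + 77)) = 1/(-90694/((-3972/36221))) = 1/(-90694/((-3972*1/36221))) = 1/(-90694/(-3972/36221)) = 1/(-90694*(-36221/3972)) = 1/(4962277/6) = 6/4962277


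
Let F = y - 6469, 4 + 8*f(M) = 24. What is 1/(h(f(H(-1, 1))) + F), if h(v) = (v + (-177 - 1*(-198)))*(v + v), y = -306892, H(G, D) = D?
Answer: -2/626487 ≈ -3.1924e-6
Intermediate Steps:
f(M) = 5/2 (f(M) = -½ + (⅛)*24 = -½ + 3 = 5/2)
h(v) = 2*v*(21 + v) (h(v) = (v + (-177 + 198))*(2*v) = (v + 21)*(2*v) = (21 + v)*(2*v) = 2*v*(21 + v))
F = -313361 (F = -306892 - 6469 = -313361)
1/(h(f(H(-1, 1))) + F) = 1/(2*(5/2)*(21 + 5/2) - 313361) = 1/(2*(5/2)*(47/2) - 313361) = 1/(235/2 - 313361) = 1/(-626487/2) = -2/626487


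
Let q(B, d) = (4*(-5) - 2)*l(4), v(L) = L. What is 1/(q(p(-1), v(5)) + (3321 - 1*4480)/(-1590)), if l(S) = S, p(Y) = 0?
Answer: -1590/138761 ≈ -0.011459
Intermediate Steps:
q(B, d) = -88 (q(B, d) = (4*(-5) - 2)*4 = (-20 - 2)*4 = -22*4 = -88)
1/(q(p(-1), v(5)) + (3321 - 1*4480)/(-1590)) = 1/(-88 + (3321 - 1*4480)/(-1590)) = 1/(-88 + (3321 - 4480)*(-1/1590)) = 1/(-88 - 1159*(-1/1590)) = 1/(-88 + 1159/1590) = 1/(-138761/1590) = -1590/138761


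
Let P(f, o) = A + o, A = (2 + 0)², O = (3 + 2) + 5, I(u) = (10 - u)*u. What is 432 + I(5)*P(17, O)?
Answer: 782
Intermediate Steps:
I(u) = u*(10 - u)
O = 10 (O = 5 + 5 = 10)
A = 4 (A = 2² = 4)
P(f, o) = 4 + o
432 + I(5)*P(17, O) = 432 + (5*(10 - 1*5))*(4 + 10) = 432 + (5*(10 - 5))*14 = 432 + (5*5)*14 = 432 + 25*14 = 432 + 350 = 782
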